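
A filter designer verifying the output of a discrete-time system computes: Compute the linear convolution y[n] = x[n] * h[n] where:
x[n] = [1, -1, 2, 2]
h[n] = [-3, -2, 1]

y[n] = sum_k x[k]*h[n-k]. Output length = len(x) + len(h) - 1 = 4 + 3 - 1 = 6.
y[0] = 1*-3 = -3
y[1] = -1*-3 + 1*-2 = 1
y[2] = 2*-3 + -1*-2 + 1*1 = -3
y[3] = 2*-3 + 2*-2 + -1*1 = -11
y[4] = 2*-2 + 2*1 = -2
y[5] = 2*1 = 2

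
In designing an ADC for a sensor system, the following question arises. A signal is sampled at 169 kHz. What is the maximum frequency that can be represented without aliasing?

The maximum frequency that can be represented without aliasing
is the Nyquist frequency: f_max = f_s / 2 = 169 kHz / 2 = 169/2 kHz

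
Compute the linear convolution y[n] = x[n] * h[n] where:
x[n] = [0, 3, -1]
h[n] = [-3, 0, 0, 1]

y[n] = sum_k x[k]*h[n-k]. Output length = len(x) + len(h) - 1 = 3 + 4 - 1 = 6.
y[0] = 0*-3 = 0
y[1] = 3*-3 + 0*0 = -9
y[2] = -1*-3 + 3*0 + 0*0 = 3
y[3] = -1*0 + 3*0 + 0*1 = 0
y[4] = -1*0 + 3*1 = 3
y[5] = -1*1 = -1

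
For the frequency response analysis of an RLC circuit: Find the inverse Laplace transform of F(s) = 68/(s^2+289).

Standard pair: w/(s^2+w^2) <-> sin(wt)*u(t)
Recognize w^2 = 289, so w = 17; numerator 68 = 4*17.
f(t) = 4*sin(17t)*u(t)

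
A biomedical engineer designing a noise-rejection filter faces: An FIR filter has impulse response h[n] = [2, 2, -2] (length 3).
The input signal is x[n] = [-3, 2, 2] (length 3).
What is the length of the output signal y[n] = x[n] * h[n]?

For linear convolution, the output length is:
len(y) = len(x) + len(h) - 1 = 3 + 3 - 1 = 5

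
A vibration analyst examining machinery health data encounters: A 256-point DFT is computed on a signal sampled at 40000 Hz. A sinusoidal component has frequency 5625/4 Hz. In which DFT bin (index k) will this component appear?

DFT frequency resolution = f_s/N = 40000/256 = 625/4 Hz
Bin index k = f_signal / resolution = 5625/4 / 625/4 = 9
The signal frequency 5625/4 Hz falls in DFT bin k = 9.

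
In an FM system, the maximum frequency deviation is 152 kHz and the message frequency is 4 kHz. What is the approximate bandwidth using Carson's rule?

Carson's rule: BW = 2*(delta_f + f_m)
= 2*(152 + 4) kHz = 312 kHz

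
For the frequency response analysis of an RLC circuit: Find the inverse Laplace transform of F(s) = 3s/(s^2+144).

Standard pair: s/(s^2+w^2) <-> cos(wt)*u(t)
With k=3, w=12: f(t) = 3*cos(12t)*u(t)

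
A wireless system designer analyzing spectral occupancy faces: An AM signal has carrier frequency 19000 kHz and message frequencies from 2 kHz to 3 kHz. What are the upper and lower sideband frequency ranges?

Upper sideband (USB) = fc + [fm_low, fm_high] = 19000 + [2, 3] = [19002, 19003] kHz
Lower sideband (LSB) = fc - [fm_high, fm_low] = 19000 - [3, 2] = [18997, 18998] kHz
Total occupied spectrum: 18997 kHz to 19003 kHz (plus carrier at 19000 kHz)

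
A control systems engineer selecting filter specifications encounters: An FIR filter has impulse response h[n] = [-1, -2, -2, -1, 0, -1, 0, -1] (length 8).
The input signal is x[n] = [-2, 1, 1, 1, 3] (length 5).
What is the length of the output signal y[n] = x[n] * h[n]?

For linear convolution, the output length is:
len(y) = len(x) + len(h) - 1 = 5 + 8 - 1 = 12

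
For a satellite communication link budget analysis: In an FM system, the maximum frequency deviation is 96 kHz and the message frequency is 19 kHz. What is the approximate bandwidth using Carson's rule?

Carson's rule: BW = 2*(delta_f + f_m)
= 2*(96 + 19) kHz = 230 kHz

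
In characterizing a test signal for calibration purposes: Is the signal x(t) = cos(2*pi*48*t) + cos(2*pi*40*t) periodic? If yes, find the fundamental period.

f1 = 48 Hz, f2 = 40 Hz
Period T1 = 1/48, T2 = 1/40
Ratio T1/T2 = 40/48, which is rational.
The signal is periodic with fundamental period T = 1/GCD(48,40) = 1/8 s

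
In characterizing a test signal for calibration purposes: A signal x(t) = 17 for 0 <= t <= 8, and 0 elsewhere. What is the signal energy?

Energy = integral of |x(t)|^2 dt over the signal duration
= 17^2 * 8 = 289 * 8 = 2312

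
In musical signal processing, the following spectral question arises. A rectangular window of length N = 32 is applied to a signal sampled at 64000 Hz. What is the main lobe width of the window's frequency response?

For a rectangular window of length N,
the main lobe width in frequency is 2*f_s/N.
= 2*64000/32 = 4000 Hz
This determines the minimum frequency separation for resolving two sinusoids.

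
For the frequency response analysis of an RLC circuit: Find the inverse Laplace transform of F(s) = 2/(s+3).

Standard pair: k/(s+a) <-> k*e^(-at)*u(t)
With k=2, a=3: f(t) = 2*e^(-3t)*u(t)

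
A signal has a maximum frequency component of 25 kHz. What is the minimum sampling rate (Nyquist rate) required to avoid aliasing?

By the Nyquist-Shannon sampling theorem,
the minimum sampling rate (Nyquist rate) must be at least 2 * f_max.
Nyquist rate = 2 * 25 kHz = 50 kHz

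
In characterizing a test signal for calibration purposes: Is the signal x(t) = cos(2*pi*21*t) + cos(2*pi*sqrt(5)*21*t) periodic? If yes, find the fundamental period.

f1 = 21 Hz, f2 = 21*sqrt(5) Hz
Ratio f2/f1 = sqrt(5), which is irrational.
Since the frequency ratio is irrational, no common period exists.
The signal is not periodic.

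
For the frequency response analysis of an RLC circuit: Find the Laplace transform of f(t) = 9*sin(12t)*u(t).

Standard pair: sin(wt)*u(t) <-> w/(s^2+w^2)
With w = 12: L{9*sin(12t)*u(t)} = 108/(s^2+144)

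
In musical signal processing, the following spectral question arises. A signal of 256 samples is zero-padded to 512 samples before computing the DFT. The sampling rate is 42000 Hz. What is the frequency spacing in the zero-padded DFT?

Original DFT: N = 256, resolution = f_s/N = 42000/256 = 2625/16 Hz
Zero-padded DFT: N = 512, resolution = f_s/N = 42000/512 = 2625/32 Hz
Zero-padding interpolates the spectrum (finer frequency grid)
but does NOT improve the true spectral resolution (ability to resolve close frequencies).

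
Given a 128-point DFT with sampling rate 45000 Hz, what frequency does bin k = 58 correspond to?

The frequency of DFT bin k is: f_k = k * f_s / N
f_58 = 58 * 45000 / 128 = 163125/8 Hz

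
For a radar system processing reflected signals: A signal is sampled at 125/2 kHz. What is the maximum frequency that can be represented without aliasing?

The maximum frequency that can be represented without aliasing
is the Nyquist frequency: f_max = f_s / 2 = 125/2 kHz / 2 = 125/4 kHz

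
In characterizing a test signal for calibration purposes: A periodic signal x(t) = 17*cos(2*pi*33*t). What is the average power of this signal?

Average power of A*cos(wt) is A^2/2.
P = 17^2 / 2 = 289/2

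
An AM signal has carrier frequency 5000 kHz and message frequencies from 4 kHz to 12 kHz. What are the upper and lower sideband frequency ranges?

Upper sideband (USB) = fc + [fm_low, fm_high] = 5000 + [4, 12] = [5004, 5012] kHz
Lower sideband (LSB) = fc - [fm_high, fm_low] = 5000 - [12, 4] = [4988, 4996] kHz
Total occupied spectrum: 4988 kHz to 5012 kHz (plus carrier at 5000 kHz)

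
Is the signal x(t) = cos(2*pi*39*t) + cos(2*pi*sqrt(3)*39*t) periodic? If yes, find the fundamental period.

f1 = 39 Hz, f2 = 39*sqrt(3) Hz
Ratio f2/f1 = sqrt(3), which is irrational.
Since the frequency ratio is irrational, no common period exists.
The signal is not periodic.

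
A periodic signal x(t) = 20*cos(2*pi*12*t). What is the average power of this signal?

Average power of A*cos(wt) is A^2/2.
P = 20^2 / 2 = 400/2 = 200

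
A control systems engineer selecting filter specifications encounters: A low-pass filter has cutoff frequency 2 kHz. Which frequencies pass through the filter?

A low-pass filter passes all frequencies below the cutoff frequency 2 kHz and attenuates higher frequencies.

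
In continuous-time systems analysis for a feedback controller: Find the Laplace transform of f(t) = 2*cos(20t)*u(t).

Standard pair: cos(wt)*u(t) <-> s/(s^2+w^2)
With w = 20: L{2*cos(20t)*u(t)} = 2s/(s^2+400)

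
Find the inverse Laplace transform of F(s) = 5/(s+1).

Standard pair: k/(s+a) <-> k*e^(-at)*u(t)
With k=5, a=1: f(t) = 5*e^(-t)*u(t)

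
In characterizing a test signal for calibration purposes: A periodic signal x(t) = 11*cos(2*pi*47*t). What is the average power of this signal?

Average power of A*cos(wt) is A^2/2.
P = 11^2 / 2 = 121/2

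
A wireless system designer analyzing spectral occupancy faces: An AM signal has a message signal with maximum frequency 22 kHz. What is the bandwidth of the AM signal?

In AM (double-sideband), the bandwidth is twice the message frequency.
BW = 2 * f_m = 2 * 22 kHz = 44 kHz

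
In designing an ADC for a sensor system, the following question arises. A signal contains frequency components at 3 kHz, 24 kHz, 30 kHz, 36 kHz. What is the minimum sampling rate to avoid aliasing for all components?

The highest frequency component is f_max = 36 kHz.
Nyquist rate = 2 * f_max = 2 * 36 kHz = 72 kHz.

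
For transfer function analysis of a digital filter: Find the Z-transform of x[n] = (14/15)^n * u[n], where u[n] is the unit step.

The Z-transform of a^n * u[n] is z/(z-a) for |z| > |a|.
Here a = 14/15, so X(z) = z/(z - (14/15)) = 15z/(15z - 14)
ROC: |z| > 14/15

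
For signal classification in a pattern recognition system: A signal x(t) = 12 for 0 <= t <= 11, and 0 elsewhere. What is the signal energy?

Energy = integral of |x(t)|^2 dt over the signal duration
= 12^2 * 11 = 144 * 11 = 1584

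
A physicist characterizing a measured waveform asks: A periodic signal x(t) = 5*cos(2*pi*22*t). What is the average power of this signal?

Average power of A*cos(wt) is A^2/2.
P = 5^2 / 2 = 25/2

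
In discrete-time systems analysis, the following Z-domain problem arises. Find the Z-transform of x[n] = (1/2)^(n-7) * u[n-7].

Time-shifting property: if X(z) = Z{x[n]}, then Z{x[n-d]} = z^(-d) * X(z)
X(z) = z/(z - 1/2) for x[n] = (1/2)^n * u[n]
Z{x[n-7]} = z^(-7) * z/(z - 1/2) = z^(-6)/(z - 1/2)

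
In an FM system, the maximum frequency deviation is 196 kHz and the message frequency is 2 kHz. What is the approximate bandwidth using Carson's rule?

Carson's rule: BW = 2*(delta_f + f_m)
= 2*(196 + 2) kHz = 396 kHz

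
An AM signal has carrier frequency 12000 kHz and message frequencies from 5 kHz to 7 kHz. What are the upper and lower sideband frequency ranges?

Upper sideband (USB) = fc + [fm_low, fm_high] = 12000 + [5, 7] = [12005, 12007] kHz
Lower sideband (LSB) = fc - [fm_high, fm_low] = 12000 - [7, 5] = [11993, 11995] kHz
Total occupied spectrum: 11993 kHz to 12007 kHz (plus carrier at 12000 kHz)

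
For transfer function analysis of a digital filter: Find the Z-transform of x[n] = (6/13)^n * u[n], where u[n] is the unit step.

The Z-transform of a^n * u[n] is z/(z-a) for |z| > |a|.
Here a = 6/13, so X(z) = z/(z - (6/13)) = 13z/(13z - 6)
ROC: |z| > 6/13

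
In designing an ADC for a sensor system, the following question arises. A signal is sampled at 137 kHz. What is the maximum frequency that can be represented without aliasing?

The maximum frequency that can be represented without aliasing
is the Nyquist frequency: f_max = f_s / 2 = 137 kHz / 2 = 137/2 kHz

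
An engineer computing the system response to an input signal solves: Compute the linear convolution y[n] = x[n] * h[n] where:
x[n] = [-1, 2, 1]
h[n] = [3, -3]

y[n] = sum_k x[k]*h[n-k]. Output length = len(x) + len(h) - 1 = 3 + 2 - 1 = 4.
y[0] = -1*3 = -3
y[1] = 2*3 + -1*-3 = 9
y[2] = 1*3 + 2*-3 = -3
y[3] = 1*-3 = -3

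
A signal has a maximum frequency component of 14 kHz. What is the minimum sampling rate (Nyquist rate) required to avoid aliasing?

By the Nyquist-Shannon sampling theorem,
the minimum sampling rate (Nyquist rate) must be at least 2 * f_max.
Nyquist rate = 2 * 14 kHz = 28 kHz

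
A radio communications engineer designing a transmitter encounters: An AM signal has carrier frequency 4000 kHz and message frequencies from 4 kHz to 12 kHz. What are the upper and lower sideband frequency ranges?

Upper sideband (USB) = fc + [fm_low, fm_high] = 4000 + [4, 12] = [4004, 4012] kHz
Lower sideband (LSB) = fc - [fm_high, fm_low] = 4000 - [12, 4] = [3988, 3996] kHz
Total occupied spectrum: 3988 kHz to 4012 kHz (plus carrier at 4000 kHz)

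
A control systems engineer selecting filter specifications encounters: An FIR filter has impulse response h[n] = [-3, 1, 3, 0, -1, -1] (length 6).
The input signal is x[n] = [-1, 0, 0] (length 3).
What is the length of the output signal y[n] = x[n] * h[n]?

For linear convolution, the output length is:
len(y) = len(x) + len(h) - 1 = 3 + 6 - 1 = 8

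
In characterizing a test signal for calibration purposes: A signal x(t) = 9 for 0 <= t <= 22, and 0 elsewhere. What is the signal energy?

Energy = integral of |x(t)|^2 dt over the signal duration
= 9^2 * 22 = 81 * 22 = 1782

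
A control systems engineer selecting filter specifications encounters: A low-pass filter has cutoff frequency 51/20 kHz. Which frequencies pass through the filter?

A low-pass filter passes all frequencies below the cutoff frequency 51/20 kHz and attenuates higher frequencies.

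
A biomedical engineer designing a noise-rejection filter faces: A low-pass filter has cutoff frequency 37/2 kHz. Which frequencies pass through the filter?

A low-pass filter passes all frequencies below the cutoff frequency 37/2 kHz and attenuates higher frequencies.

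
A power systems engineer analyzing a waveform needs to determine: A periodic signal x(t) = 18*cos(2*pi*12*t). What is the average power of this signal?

Average power of A*cos(wt) is A^2/2.
P = 18^2 / 2 = 324/2 = 162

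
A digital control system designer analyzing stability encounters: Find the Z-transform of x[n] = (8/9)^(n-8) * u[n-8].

Time-shifting property: if X(z) = Z{x[n]}, then Z{x[n-d]} = z^(-d) * X(z)
X(z) = z/(z - 8/9) for x[n] = (8/9)^n * u[n]
Z{x[n-8]} = z^(-8) * z/(z - 8/9) = z^(-7)/(z - 8/9)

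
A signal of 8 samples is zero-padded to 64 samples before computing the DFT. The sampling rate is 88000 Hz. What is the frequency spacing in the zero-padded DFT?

Original DFT: N = 8, resolution = f_s/N = 88000/8 = 11000 Hz
Zero-padded DFT: N = 64, resolution = f_s/N = 88000/64 = 1375 Hz
Zero-padding interpolates the spectrum (finer frequency grid)
but does NOT improve the true spectral resolution (ability to resolve close frequencies).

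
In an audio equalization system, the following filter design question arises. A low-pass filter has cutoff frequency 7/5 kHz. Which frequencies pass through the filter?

A low-pass filter passes all frequencies below the cutoff frequency 7/5 kHz and attenuates higher frequencies.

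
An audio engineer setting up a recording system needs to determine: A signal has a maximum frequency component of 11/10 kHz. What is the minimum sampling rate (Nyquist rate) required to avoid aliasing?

By the Nyquist-Shannon sampling theorem,
the minimum sampling rate (Nyquist rate) must be at least 2 * f_max.
Nyquist rate = 2 * 11/10 kHz = 11/5 kHz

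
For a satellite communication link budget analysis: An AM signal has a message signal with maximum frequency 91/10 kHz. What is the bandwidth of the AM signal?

In AM (double-sideband), the bandwidth is twice the message frequency.
BW = 2 * f_m = 2 * 91/10 kHz = 91/5 kHz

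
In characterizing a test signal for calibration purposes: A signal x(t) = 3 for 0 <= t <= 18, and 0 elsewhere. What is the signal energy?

Energy = integral of |x(t)|^2 dt over the signal duration
= 3^2 * 18 = 9 * 18 = 162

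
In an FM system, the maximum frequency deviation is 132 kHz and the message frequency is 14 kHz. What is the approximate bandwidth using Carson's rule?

Carson's rule: BW = 2*(delta_f + f_m)
= 2*(132 + 14) kHz = 292 kHz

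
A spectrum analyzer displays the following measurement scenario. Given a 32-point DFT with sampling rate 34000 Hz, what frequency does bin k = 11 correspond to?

The frequency of DFT bin k is: f_k = k * f_s / N
f_11 = 11 * 34000 / 32 = 23375/2 Hz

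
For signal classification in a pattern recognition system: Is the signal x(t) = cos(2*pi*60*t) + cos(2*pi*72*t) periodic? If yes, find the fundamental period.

f1 = 60 Hz, f2 = 72 Hz
Period T1 = 1/60, T2 = 1/72
Ratio T1/T2 = 72/60, which is rational.
The signal is periodic with fundamental period T = 1/GCD(60,72) = 1/12 s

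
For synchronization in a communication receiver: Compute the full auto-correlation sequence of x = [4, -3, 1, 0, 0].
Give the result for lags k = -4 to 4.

r_xx[k] = sum_m x[m]*x[m+k], indexed from 0, for k = -4 to 4:
  r_xx[-4] = x[4]*x[0] = 0
  r_xx[-3] = x[3]*x[0] + x[4]*x[1] = 0
  r_xx[-2] = x[2]*x[0] + x[3]*x[1] + x[4]*x[2] = 4
  r_xx[-1] = x[1]*x[0] + x[2]*x[1] + x[3]*x[2] + x[4]*x[3] = -15
  r_xx[0] = x[0]*x[0] + x[1]*x[1] + x[2]*x[2] + x[3]*x[3] + x[4]*x[4] = 26
  r_xx[1] = x[0]*x[1] + x[1]*x[2] + x[2]*x[3] + x[3]*x[4] = -15
  r_xx[2] = x[0]*x[2] + x[1]*x[3] + x[2]*x[4] = 4
  r_xx[3] = x[0]*x[3] + x[1]*x[4] = 0
  r_xx[4] = x[0]*x[4] = 0
r_xx = [0, 0, 4, -15, 26, -15, 4, 0, 0]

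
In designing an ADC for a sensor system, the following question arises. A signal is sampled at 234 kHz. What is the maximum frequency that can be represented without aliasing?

The maximum frequency that can be represented without aliasing
is the Nyquist frequency: f_max = f_s / 2 = 234 kHz / 2 = 117 kHz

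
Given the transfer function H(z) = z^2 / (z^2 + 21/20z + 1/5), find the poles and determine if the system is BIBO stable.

Poles are roots of the denominator: z^2 + 21/20z + 1/5 = 0.
Quadratic formula: z = [-(21/20) +/- sqrt((21/20)^2 - 4*(1/5))] / 2
Discriminant = 441/400 - 4/5 = 121/400; sqrt = 11/20.
z = (-21/20 +/- 11/20) / 2 => z = -1/4 or z = -4/5.
|p1| = 1/4, |p2| = 4/5.
For BIBO stability, all poles must lie inside the unit circle (|p| < 1).
System is STABLE since both |p| < 1.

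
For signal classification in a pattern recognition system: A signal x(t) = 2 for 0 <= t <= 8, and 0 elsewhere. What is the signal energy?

Energy = integral of |x(t)|^2 dt over the signal duration
= 2^2 * 8 = 4 * 8 = 32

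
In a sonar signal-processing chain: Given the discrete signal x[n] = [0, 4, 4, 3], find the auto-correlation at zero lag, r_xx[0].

The auto-correlation at zero lag r_xx[0] equals the signal energy.
r_xx[0] = sum of x[n]^2 = 0^2 + 4^2 + 4^2 + 3^2
= 0 + 16 + 16 + 9 = 41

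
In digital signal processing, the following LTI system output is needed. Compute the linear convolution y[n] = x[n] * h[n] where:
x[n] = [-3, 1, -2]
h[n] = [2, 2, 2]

y[n] = sum_k x[k]*h[n-k]. Output length = len(x) + len(h) - 1 = 3 + 3 - 1 = 5.
y[0] = -3*2 = -6
y[1] = 1*2 + -3*2 = -4
y[2] = -2*2 + 1*2 + -3*2 = -8
y[3] = -2*2 + 1*2 = -2
y[4] = -2*2 = -4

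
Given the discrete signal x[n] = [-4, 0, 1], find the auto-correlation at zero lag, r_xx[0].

The auto-correlation at zero lag r_xx[0] equals the signal energy.
r_xx[0] = sum of x[n]^2 = (-4)^2 + 0^2 + 1^2
= 16 + 0 + 1 = 17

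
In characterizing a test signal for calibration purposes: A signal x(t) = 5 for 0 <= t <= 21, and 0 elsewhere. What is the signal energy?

Energy = integral of |x(t)|^2 dt over the signal duration
= 5^2 * 21 = 25 * 21 = 525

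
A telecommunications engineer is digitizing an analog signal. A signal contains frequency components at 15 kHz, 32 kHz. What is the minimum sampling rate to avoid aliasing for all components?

The highest frequency component is f_max = 32 kHz.
Nyquist rate = 2 * f_max = 2 * 32 kHz = 64 kHz.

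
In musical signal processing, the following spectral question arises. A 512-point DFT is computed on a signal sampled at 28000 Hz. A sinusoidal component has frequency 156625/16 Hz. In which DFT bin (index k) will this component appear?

DFT frequency resolution = f_s/N = 28000/512 = 875/16 Hz
Bin index k = f_signal / resolution = 156625/16 / 875/16 = 179
The signal frequency 156625/16 Hz falls in DFT bin k = 179.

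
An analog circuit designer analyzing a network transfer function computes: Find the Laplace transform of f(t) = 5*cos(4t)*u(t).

Standard pair: cos(wt)*u(t) <-> s/(s^2+w^2)
With w = 4: L{5*cos(4t)*u(t)} = 5s/(s^2+16)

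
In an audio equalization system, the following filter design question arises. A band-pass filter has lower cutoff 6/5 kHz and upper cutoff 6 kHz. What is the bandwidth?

Bandwidth = f_high - f_low
= 6 kHz - 6/5 kHz = 24/5 kHz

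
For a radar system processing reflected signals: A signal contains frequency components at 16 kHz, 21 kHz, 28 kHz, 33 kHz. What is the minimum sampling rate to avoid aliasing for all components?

The highest frequency component is f_max = 33 kHz.
Nyquist rate = 2 * f_max = 2 * 33 kHz = 66 kHz.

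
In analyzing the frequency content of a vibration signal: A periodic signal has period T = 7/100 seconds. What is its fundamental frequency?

The fundamental frequency is the reciprocal of the period.
f = 1/T = 1/(7/100) = 100/7 Hz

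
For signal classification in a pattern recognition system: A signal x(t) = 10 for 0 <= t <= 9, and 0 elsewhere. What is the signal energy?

Energy = integral of |x(t)|^2 dt over the signal duration
= 10^2 * 9 = 100 * 9 = 900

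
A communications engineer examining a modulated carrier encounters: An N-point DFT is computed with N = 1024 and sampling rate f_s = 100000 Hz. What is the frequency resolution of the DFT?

DFT frequency resolution = f_s / N
= 100000 / 1024 = 3125/32 Hz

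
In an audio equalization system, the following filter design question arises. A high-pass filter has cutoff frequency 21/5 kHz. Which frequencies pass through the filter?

A high-pass filter passes all frequencies above the cutoff frequency 21/5 kHz and attenuates lower frequencies.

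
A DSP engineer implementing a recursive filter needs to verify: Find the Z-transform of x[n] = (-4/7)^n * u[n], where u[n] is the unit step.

The Z-transform of a^n * u[n] is z/(z-a) for |z| > |a|.
Here a = -4/7, so X(z) = z/(z - (-4/7)) = 7z/(7z + 4)
ROC: |z| > 4/7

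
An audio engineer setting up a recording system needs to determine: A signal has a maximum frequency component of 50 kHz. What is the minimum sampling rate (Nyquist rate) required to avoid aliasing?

By the Nyquist-Shannon sampling theorem,
the minimum sampling rate (Nyquist rate) must be at least 2 * f_max.
Nyquist rate = 2 * 50 kHz = 100 kHz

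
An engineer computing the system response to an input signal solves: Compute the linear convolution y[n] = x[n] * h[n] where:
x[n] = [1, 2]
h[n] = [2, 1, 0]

y[n] = sum_k x[k]*h[n-k]. Output length = len(x) + len(h) - 1 = 2 + 3 - 1 = 4.
y[0] = 1*2 = 2
y[1] = 2*2 + 1*1 = 5
y[2] = 2*1 + 1*0 = 2
y[3] = 2*0 = 0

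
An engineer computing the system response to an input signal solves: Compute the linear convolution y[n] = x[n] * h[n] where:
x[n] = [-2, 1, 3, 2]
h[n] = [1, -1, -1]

y[n] = sum_k x[k]*h[n-k]. Output length = len(x) + len(h) - 1 = 4 + 3 - 1 = 6.
y[0] = -2*1 = -2
y[1] = 1*1 + -2*-1 = 3
y[2] = 3*1 + 1*-1 + -2*-1 = 4
y[3] = 2*1 + 3*-1 + 1*-1 = -2
y[4] = 2*-1 + 3*-1 = -5
y[5] = 2*-1 = -2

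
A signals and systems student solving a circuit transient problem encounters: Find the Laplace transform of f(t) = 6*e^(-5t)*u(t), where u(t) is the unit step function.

Standard Laplace transform pair:
e^(-at)*u(t) <-> 1/(s+a)
With a = 5: L{6*e^(-5t)*u(t)} = 6/(s+5), ROC: Re(s) > -5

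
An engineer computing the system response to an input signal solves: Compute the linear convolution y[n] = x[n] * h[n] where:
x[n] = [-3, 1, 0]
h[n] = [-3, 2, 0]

y[n] = sum_k x[k]*h[n-k]. Output length = len(x) + len(h) - 1 = 3 + 3 - 1 = 5.
y[0] = -3*-3 = 9
y[1] = 1*-3 + -3*2 = -9
y[2] = 0*-3 + 1*2 + -3*0 = 2
y[3] = 0*2 + 1*0 = 0
y[4] = 0*0 = 0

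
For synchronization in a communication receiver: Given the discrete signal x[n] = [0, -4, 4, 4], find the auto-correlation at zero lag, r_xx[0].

The auto-correlation at zero lag r_xx[0] equals the signal energy.
r_xx[0] = sum of x[n]^2 = 0^2 + (-4)^2 + 4^2 + 4^2
= 0 + 16 + 16 + 16 = 48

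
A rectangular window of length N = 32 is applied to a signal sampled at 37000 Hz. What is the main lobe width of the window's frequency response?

For a rectangular window of length N,
the main lobe width in frequency is 2*f_s/N.
= 2*37000/32 = 4625/2 Hz
This determines the minimum frequency separation for resolving two sinusoids.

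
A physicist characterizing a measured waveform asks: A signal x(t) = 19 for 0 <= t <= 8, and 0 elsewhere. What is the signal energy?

Energy = integral of |x(t)|^2 dt over the signal duration
= 19^2 * 8 = 361 * 8 = 2888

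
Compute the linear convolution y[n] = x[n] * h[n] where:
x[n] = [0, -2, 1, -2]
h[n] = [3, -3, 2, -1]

y[n] = sum_k x[k]*h[n-k]. Output length = len(x) + len(h) - 1 = 4 + 4 - 1 = 7.
y[0] = 0*3 = 0
y[1] = -2*3 + 0*-3 = -6
y[2] = 1*3 + -2*-3 + 0*2 = 9
y[3] = -2*3 + 1*-3 + -2*2 + 0*-1 = -13
y[4] = -2*-3 + 1*2 + -2*-1 = 10
y[5] = -2*2 + 1*-1 = -5
y[6] = -2*-1 = 2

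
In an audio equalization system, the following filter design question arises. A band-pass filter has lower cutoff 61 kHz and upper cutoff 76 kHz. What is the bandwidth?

Bandwidth = f_high - f_low
= 76 kHz - 61 kHz = 15 kHz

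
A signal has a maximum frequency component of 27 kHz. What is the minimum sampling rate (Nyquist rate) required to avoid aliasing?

By the Nyquist-Shannon sampling theorem,
the minimum sampling rate (Nyquist rate) must be at least 2 * f_max.
Nyquist rate = 2 * 27 kHz = 54 kHz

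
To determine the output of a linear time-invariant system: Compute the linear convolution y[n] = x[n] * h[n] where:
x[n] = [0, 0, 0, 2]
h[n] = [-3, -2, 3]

y[n] = sum_k x[k]*h[n-k]. Output length = len(x) + len(h) - 1 = 4 + 3 - 1 = 6.
y[0] = 0*-3 = 0
y[1] = 0*-3 + 0*-2 = 0
y[2] = 0*-3 + 0*-2 + 0*3 = 0
y[3] = 2*-3 + 0*-2 + 0*3 = -6
y[4] = 2*-2 + 0*3 = -4
y[5] = 2*3 = 6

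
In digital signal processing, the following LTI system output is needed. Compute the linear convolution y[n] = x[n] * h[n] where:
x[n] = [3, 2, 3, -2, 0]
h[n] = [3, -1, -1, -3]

y[n] = sum_k x[k]*h[n-k]. Output length = len(x) + len(h) - 1 = 5 + 4 - 1 = 8.
y[0] = 3*3 = 9
y[1] = 2*3 + 3*-1 = 3
y[2] = 3*3 + 2*-1 + 3*-1 = 4
y[3] = -2*3 + 3*-1 + 2*-1 + 3*-3 = -20
y[4] = 0*3 + -2*-1 + 3*-1 + 2*-3 = -7
y[5] = 0*-1 + -2*-1 + 3*-3 = -7
y[6] = 0*-1 + -2*-3 = 6
y[7] = 0*-3 = 0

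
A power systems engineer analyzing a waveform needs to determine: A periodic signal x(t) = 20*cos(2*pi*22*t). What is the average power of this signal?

Average power of A*cos(wt) is A^2/2.
P = 20^2 / 2 = 400/2 = 200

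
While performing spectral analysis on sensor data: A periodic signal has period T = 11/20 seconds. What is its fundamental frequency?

The fundamental frequency is the reciprocal of the period.
f = 1/T = 1/(11/20) = 20/11 Hz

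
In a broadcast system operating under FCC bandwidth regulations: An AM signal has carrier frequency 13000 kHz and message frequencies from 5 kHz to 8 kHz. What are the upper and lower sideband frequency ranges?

Upper sideband (USB) = fc + [fm_low, fm_high] = 13000 + [5, 8] = [13005, 13008] kHz
Lower sideband (LSB) = fc - [fm_high, fm_low] = 13000 - [8, 5] = [12992, 12995] kHz
Total occupied spectrum: 12992 kHz to 13008 kHz (plus carrier at 13000 kHz)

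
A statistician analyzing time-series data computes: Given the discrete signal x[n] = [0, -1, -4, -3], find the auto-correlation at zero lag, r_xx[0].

The auto-correlation at zero lag r_xx[0] equals the signal energy.
r_xx[0] = sum of x[n]^2 = 0^2 + (-1)^2 + (-4)^2 + (-3)^2
= 0 + 1 + 16 + 9 = 26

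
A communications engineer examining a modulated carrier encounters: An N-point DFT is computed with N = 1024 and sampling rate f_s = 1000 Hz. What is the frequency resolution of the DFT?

DFT frequency resolution = f_s / N
= 1000 / 1024 = 125/128 Hz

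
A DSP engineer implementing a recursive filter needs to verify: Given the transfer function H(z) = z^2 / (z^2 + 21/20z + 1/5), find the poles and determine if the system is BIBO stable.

Poles are roots of the denominator: z^2 + 21/20z + 1/5 = 0.
Quadratic formula: z = [-(21/20) +/- sqrt((21/20)^2 - 4*(1/5))] / 2
Discriminant = 441/400 - 4/5 = 121/400; sqrt = 11/20.
z = (-21/20 +/- 11/20) / 2 => z = -1/4 or z = -4/5.
|p1| = 1/4, |p2| = 4/5.
For BIBO stability, all poles must lie inside the unit circle (|p| < 1).
System is STABLE since both |p| < 1.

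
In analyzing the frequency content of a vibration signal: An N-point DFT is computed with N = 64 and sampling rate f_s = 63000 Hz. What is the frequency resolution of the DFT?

DFT frequency resolution = f_s / N
= 63000 / 64 = 7875/8 Hz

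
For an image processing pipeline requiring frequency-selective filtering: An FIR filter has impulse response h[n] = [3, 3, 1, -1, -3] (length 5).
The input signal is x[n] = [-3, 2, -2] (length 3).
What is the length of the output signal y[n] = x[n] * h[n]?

For linear convolution, the output length is:
len(y) = len(x) + len(h) - 1 = 3 + 5 - 1 = 7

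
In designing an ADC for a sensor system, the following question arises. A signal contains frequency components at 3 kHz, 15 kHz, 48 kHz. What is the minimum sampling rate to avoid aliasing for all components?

The highest frequency component is f_max = 48 kHz.
Nyquist rate = 2 * f_max = 2 * 48 kHz = 96 kHz.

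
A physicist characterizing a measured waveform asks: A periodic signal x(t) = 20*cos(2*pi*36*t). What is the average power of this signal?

Average power of A*cos(wt) is A^2/2.
P = 20^2 / 2 = 400/2 = 200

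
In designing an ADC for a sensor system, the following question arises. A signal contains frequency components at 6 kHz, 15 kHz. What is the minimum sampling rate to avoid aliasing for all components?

The highest frequency component is f_max = 15 kHz.
Nyquist rate = 2 * f_max = 2 * 15 kHz = 30 kHz.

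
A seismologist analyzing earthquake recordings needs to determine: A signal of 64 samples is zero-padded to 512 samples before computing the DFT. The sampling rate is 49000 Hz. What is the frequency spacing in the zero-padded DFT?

Original DFT: N = 64, resolution = f_s/N = 49000/64 = 6125/8 Hz
Zero-padded DFT: N = 512, resolution = f_s/N = 49000/512 = 6125/64 Hz
Zero-padding interpolates the spectrum (finer frequency grid)
but does NOT improve the true spectral resolution (ability to resolve close frequencies).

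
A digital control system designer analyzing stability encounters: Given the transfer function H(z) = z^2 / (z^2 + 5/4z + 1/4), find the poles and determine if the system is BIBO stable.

Poles are roots of the denominator: z^2 + 5/4z + 1/4 = 0.
Quadratic formula: z = [-(5/4) +/- sqrt((5/4)^2 - 4*(1/4))] / 2
Discriminant = 25/16 - 1 = 9/16; sqrt = 3/4.
z = (-5/4 +/- 3/4) / 2 => z = -1/4 or z = -1.
|p1| = 1, |p2| = 1/4.
For BIBO stability, all poles must lie inside the unit circle (|p| < 1).
System is UNSTABLE since at least one |p| >= 1.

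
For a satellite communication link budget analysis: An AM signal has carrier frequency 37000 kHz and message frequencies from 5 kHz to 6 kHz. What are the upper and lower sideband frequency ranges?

Upper sideband (USB) = fc + [fm_low, fm_high] = 37000 + [5, 6] = [37005, 37006] kHz
Lower sideband (LSB) = fc - [fm_high, fm_low] = 37000 - [6, 5] = [36994, 36995] kHz
Total occupied spectrum: 36994 kHz to 37006 kHz (plus carrier at 37000 kHz)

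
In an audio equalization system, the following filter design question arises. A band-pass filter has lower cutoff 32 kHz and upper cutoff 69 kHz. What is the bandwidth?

Bandwidth = f_high - f_low
= 69 kHz - 32 kHz = 37 kHz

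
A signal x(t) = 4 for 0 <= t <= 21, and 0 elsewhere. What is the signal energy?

Energy = integral of |x(t)|^2 dt over the signal duration
= 4^2 * 21 = 16 * 21 = 336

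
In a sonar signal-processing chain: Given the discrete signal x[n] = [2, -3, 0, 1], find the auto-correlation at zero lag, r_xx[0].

The auto-correlation at zero lag r_xx[0] equals the signal energy.
r_xx[0] = sum of x[n]^2 = 2^2 + (-3)^2 + 0^2 + 1^2
= 4 + 9 + 0 + 1 = 14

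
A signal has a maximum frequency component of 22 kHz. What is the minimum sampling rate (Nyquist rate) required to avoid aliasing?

By the Nyquist-Shannon sampling theorem,
the minimum sampling rate (Nyquist rate) must be at least 2 * f_max.
Nyquist rate = 2 * 22 kHz = 44 kHz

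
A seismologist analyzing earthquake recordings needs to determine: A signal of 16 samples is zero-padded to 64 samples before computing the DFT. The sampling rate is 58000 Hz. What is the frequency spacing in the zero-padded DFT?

Original DFT: N = 16, resolution = f_s/N = 58000/16 = 3625 Hz
Zero-padded DFT: N = 64, resolution = f_s/N = 58000/64 = 3625/4 Hz
Zero-padding interpolates the spectrum (finer frequency grid)
but does NOT improve the true spectral resolution (ability to resolve close frequencies).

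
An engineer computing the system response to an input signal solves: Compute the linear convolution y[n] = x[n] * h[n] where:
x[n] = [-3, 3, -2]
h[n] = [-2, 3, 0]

y[n] = sum_k x[k]*h[n-k]. Output length = len(x) + len(h) - 1 = 3 + 3 - 1 = 5.
y[0] = -3*-2 = 6
y[1] = 3*-2 + -3*3 = -15
y[2] = -2*-2 + 3*3 + -3*0 = 13
y[3] = -2*3 + 3*0 = -6
y[4] = -2*0 = 0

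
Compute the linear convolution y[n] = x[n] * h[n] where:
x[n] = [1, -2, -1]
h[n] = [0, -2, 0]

y[n] = sum_k x[k]*h[n-k]. Output length = len(x) + len(h) - 1 = 3 + 3 - 1 = 5.
y[0] = 1*0 = 0
y[1] = -2*0 + 1*-2 = -2
y[2] = -1*0 + -2*-2 + 1*0 = 4
y[3] = -1*-2 + -2*0 = 2
y[4] = -1*0 = 0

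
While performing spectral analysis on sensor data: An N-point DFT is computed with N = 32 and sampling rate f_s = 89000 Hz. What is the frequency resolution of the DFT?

DFT frequency resolution = f_s / N
= 89000 / 32 = 11125/4 Hz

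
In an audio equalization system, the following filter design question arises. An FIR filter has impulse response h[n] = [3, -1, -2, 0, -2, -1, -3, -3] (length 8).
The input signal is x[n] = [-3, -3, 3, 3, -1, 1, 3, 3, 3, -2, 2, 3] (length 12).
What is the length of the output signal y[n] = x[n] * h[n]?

For linear convolution, the output length is:
len(y) = len(x) + len(h) - 1 = 12 + 8 - 1 = 19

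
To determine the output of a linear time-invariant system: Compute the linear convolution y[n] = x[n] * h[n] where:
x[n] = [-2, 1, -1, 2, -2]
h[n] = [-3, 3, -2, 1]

y[n] = sum_k x[k]*h[n-k]. Output length = len(x) + len(h) - 1 = 5 + 4 - 1 = 8.
y[0] = -2*-3 = 6
y[1] = 1*-3 + -2*3 = -9
y[2] = -1*-3 + 1*3 + -2*-2 = 10
y[3] = 2*-3 + -1*3 + 1*-2 + -2*1 = -13
y[4] = -2*-3 + 2*3 + -1*-2 + 1*1 = 15
y[5] = -2*3 + 2*-2 + -1*1 = -11
y[6] = -2*-2 + 2*1 = 6
y[7] = -2*1 = -2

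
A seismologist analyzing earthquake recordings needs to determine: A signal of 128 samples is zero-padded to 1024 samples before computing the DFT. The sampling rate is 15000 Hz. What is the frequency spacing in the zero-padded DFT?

Original DFT: N = 128, resolution = f_s/N = 15000/128 = 1875/16 Hz
Zero-padded DFT: N = 1024, resolution = f_s/N = 15000/1024 = 1875/128 Hz
Zero-padding interpolates the spectrum (finer frequency grid)
but does NOT improve the true spectral resolution (ability to resolve close frequencies).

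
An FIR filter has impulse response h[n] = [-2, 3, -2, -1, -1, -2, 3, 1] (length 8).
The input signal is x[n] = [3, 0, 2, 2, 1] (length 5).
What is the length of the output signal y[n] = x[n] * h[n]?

For linear convolution, the output length is:
len(y) = len(x) + len(h) - 1 = 5 + 8 - 1 = 12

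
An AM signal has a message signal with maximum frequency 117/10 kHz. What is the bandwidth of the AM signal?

In AM (double-sideband), the bandwidth is twice the message frequency.
BW = 2 * f_m = 2 * 117/10 kHz = 117/5 kHz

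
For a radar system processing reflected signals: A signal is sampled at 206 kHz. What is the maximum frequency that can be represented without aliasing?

The maximum frequency that can be represented without aliasing
is the Nyquist frequency: f_max = f_s / 2 = 206 kHz / 2 = 103 kHz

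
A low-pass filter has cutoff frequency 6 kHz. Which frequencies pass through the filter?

A low-pass filter passes all frequencies below the cutoff frequency 6 kHz and attenuates higher frequencies.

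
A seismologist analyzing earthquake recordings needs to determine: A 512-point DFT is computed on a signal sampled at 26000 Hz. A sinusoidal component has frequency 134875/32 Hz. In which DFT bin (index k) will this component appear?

DFT frequency resolution = f_s/N = 26000/512 = 1625/32 Hz
Bin index k = f_signal / resolution = 134875/32 / 1625/32 = 83
The signal frequency 134875/32 Hz falls in DFT bin k = 83.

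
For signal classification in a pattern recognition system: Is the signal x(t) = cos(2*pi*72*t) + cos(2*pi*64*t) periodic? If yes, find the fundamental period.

f1 = 72 Hz, f2 = 64 Hz
Period T1 = 1/72, T2 = 1/64
Ratio T1/T2 = 64/72, which is rational.
The signal is periodic with fundamental period T = 1/GCD(72,64) = 1/8 s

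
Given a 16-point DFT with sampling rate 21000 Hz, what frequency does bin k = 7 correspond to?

The frequency of DFT bin k is: f_k = k * f_s / N
f_7 = 7 * 21000 / 16 = 18375/2 Hz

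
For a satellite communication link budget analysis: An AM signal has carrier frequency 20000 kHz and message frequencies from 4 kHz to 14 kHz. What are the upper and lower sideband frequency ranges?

Upper sideband (USB) = fc + [fm_low, fm_high] = 20000 + [4, 14] = [20004, 20014] kHz
Lower sideband (LSB) = fc - [fm_high, fm_low] = 20000 - [14, 4] = [19986, 19996] kHz
Total occupied spectrum: 19986 kHz to 20014 kHz (plus carrier at 20000 kHz)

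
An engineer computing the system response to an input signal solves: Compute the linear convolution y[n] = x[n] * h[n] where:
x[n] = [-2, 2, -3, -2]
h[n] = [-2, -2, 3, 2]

y[n] = sum_k x[k]*h[n-k]. Output length = len(x) + len(h) - 1 = 4 + 4 - 1 = 7.
y[0] = -2*-2 = 4
y[1] = 2*-2 + -2*-2 = 0
y[2] = -3*-2 + 2*-2 + -2*3 = -4
y[3] = -2*-2 + -3*-2 + 2*3 + -2*2 = 12
y[4] = -2*-2 + -3*3 + 2*2 = -1
y[5] = -2*3 + -3*2 = -12
y[6] = -2*2 = -4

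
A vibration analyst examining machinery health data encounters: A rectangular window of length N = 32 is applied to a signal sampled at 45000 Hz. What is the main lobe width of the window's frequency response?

For a rectangular window of length N,
the main lobe width in frequency is 2*f_s/N.
= 2*45000/32 = 5625/2 Hz
This determines the minimum frequency separation for resolving two sinusoids.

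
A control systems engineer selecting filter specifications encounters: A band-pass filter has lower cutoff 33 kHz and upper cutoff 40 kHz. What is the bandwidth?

Bandwidth = f_high - f_low
= 40 kHz - 33 kHz = 7 kHz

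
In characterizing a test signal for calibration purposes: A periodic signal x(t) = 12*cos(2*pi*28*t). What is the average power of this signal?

Average power of A*cos(wt) is A^2/2.
P = 12^2 / 2 = 144/2 = 72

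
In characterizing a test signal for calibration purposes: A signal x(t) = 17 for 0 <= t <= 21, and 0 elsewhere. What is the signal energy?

Energy = integral of |x(t)|^2 dt over the signal duration
= 17^2 * 21 = 289 * 21 = 6069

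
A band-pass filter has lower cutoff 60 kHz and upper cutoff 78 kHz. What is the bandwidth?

Bandwidth = f_high - f_low
= 78 kHz - 60 kHz = 18 kHz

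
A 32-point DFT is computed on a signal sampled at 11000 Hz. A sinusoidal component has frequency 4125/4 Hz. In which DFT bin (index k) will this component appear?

DFT frequency resolution = f_s/N = 11000/32 = 1375/4 Hz
Bin index k = f_signal / resolution = 4125/4 / 1375/4 = 3
The signal frequency 4125/4 Hz falls in DFT bin k = 3.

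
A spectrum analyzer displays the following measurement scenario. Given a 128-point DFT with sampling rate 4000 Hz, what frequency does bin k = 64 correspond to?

The frequency of DFT bin k is: f_k = k * f_s / N
f_64 = 64 * 4000 / 128 = 2000 Hz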